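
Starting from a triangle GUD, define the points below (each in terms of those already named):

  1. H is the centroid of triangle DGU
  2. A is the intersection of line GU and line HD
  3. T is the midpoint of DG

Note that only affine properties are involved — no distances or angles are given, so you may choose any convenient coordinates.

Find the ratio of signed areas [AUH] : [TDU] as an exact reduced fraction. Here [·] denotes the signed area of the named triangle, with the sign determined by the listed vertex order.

[AUH]:[TDU] = -1/3

Work in coordinates with G = (0, 0), U = (1, 0), D = (0, 1).
1. H is the centroid of triangle DGU ⇒ H = (1/3, 1/3)
2. A is the intersection of line GU and line HD ⇒ A = (1/2, 0)
3. T is the midpoint of DG ⇒ T = (0, 1/2)
2·[AUH] = 1/6, 2·[TDU] = -1/2
[AUH]:[TDU] = 1/6:-1/2 = -1/3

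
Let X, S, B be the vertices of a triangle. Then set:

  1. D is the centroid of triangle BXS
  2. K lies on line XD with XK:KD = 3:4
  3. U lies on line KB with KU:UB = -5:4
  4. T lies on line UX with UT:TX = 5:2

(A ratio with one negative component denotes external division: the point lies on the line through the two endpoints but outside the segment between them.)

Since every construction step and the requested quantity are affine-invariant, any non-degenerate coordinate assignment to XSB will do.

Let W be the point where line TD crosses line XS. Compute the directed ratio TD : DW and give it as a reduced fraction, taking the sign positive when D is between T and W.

Work in coordinates with X = (0, 0), S = (1, 0), B = (0, 1).
1. D is the centroid of triangle BXS ⇒ D = (1/3, 1/3)
2. K lies on line XD with XK:KD = 3:4 ⇒ K = (1/7, 1/7)
3. U lies on line KB with KU:UB = -5:4 ⇒ U = (-4/7, 31/7)
4. T lies on line UX with UT:TX = 5:2 ⇒ T = (-8/49, 62/49)
line TD meets XS at W = (70/137, 0)
D = T + t·(W−T) with t = 137/186, so TD:DW = 137/186:49/186

TD:DW = 137/49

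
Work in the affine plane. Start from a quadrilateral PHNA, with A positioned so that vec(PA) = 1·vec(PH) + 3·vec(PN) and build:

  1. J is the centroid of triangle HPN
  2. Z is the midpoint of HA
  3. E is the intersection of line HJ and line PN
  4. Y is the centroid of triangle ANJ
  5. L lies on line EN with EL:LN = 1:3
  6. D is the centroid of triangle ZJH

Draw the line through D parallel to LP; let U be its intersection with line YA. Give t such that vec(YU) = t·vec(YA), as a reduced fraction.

Work in coordinates with P = (0, 0), H = (1, 0), N = (0, 1), A = (1, 3).
1. J is the centroid of triangle HPN ⇒ J = (1/3, 1/3)
2. Z is the midpoint of HA ⇒ Z = (1, 3/2)
3. E is the intersection of line HJ and line PN ⇒ E = (0, 1/2)
4. Y is the centroid of triangle ANJ ⇒ Y = (4/9, 13/9)
5. L lies on line EN with EL:LN = 1:3 ⇒ L = (0, 5/8)
6. D is the centroid of triangle ZJH ⇒ D = (7/9, 11/18)
through D parallel to LP: direction (0, -5/8); meets YA at U = (7/9, 107/45)
U = Y + t·(A−Y) with t = 3/5

t = 3/5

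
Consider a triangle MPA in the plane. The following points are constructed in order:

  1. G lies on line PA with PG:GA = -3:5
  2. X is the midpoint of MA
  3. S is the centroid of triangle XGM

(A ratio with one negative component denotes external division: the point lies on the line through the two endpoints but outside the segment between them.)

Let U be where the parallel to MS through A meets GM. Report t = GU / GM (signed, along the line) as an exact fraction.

t = 3

Assign M = (0, 0), P = (1, 0), A = (0, 1) — the answer is frame-independent, so this choice is without loss of generality.
1. G lies on line PA with PG:GA = -3:5 ⇒ G = (5/2, -3/2)
2. X is the midpoint of MA ⇒ X = (0, 1/2)
3. S is the centroid of triangle XGM ⇒ S = (5/6, -1/3)
through A parallel to MS: direction (5/6, -1/3); meets GM at U = (-5, 3)
U = G + t·(M−G) with t = 3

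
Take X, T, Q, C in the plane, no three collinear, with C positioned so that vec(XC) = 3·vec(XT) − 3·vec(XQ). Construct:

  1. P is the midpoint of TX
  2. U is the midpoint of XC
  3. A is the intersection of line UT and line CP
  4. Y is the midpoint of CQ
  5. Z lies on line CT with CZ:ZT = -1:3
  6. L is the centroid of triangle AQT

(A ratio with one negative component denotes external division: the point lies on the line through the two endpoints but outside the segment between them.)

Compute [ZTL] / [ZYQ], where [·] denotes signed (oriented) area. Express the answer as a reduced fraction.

Work in coordinates with X = (0, 0), T = (1, 0), Q = (0, 1), C = (3, -3).
1. P is the midpoint of TX ⇒ P = (1/2, 0)
2. U is the midpoint of XC ⇒ U = (3/2, -3/2)
3. A is the intersection of line UT and line CP ⇒ A = (4/3, -1)
4. Y is the midpoint of CQ ⇒ Y = (3/2, -1)
5. Z lies on line CT with CZ:ZT = -1:3 ⇒ Z = (4, -9/2)
6. L is the centroid of triangle AQT ⇒ L = (7/9, 0)
2·[ZTL] = 1, 2·[ZYQ] = 1/4
[ZTL]:[ZYQ] = 1:1/4 = 4

[ZTL]:[ZYQ] = 4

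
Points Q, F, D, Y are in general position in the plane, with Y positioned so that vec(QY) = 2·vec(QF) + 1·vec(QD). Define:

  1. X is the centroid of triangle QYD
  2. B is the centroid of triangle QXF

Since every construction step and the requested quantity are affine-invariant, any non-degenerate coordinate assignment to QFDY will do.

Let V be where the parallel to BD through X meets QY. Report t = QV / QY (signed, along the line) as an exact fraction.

t = 8/19

Assign Q = (0, 0), F = (1, 0), D = (0, 1), Y = (2, 1) — the answer is frame-independent, so this choice is without loss of generality.
1. X is the centroid of triangle QYD ⇒ X = (2/3, 2/3)
2. B is the centroid of triangle QXF ⇒ B = (5/9, 2/9)
through X parallel to BD: direction (-5/9, 7/9); meets QY at V = (16/19, 8/19)
V = Q + t·(Y−Q) with t = 8/19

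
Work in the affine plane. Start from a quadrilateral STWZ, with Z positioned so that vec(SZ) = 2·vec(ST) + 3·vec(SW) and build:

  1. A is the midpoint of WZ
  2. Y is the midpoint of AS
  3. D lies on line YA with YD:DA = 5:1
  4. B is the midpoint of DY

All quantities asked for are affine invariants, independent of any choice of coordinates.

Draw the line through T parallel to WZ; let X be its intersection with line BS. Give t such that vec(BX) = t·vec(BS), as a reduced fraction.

Assign S = (0, 0), T = (1, 0), W = (0, 1), Z = (2, 3) — the answer is frame-independent, so this choice is without loss of generality.
1. A is the midpoint of WZ ⇒ A = (1, 2)
2. Y is the midpoint of AS ⇒ Y = (1/2, 1)
3. D lies on line YA with YD:DA = 5:1 ⇒ D = (11/12, 11/6)
4. B is the midpoint of DY ⇒ B = (17/24, 17/12)
through T parallel to WZ: direction (2, 2); meets BS at X = (-1, -2)
X = B + t·(S−B) with t = 41/17

t = 41/17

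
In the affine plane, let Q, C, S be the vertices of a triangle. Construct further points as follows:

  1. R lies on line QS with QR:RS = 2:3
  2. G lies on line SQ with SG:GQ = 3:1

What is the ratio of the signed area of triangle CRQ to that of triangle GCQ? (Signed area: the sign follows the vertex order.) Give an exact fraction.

Work in coordinates with Q = (0, 0), C = (1, 0), S = (0, 1).
1. R lies on line QS with QR:RS = 2:3 ⇒ R = (0, 2/5)
2. G lies on line SQ with SG:GQ = 3:1 ⇒ G = (0, 1/4)
2·[CRQ] = 2/5, 2·[GCQ] = -1/4
[CRQ]:[GCQ] = 2/5:-1/4 = -8/5

[CRQ]:[GCQ] = -8/5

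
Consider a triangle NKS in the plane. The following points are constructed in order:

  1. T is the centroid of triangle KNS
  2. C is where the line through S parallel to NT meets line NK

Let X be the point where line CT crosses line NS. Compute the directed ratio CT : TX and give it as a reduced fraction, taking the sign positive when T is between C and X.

CT:TX = -4

Set N = (0, 0), K = (1, 0), S = (0, 1); any affine frame gives the same invariant.
1. T is the centroid of triangle KNS ⇒ T = (1/3, 1/3)
2. C is where the line through S parallel to NT meets line NK ⇒ C = (-1, 0)
line CT meets NS at X = (0, 1/4)
T = C + t·(X−C) with t = 4/3, so CT:TX = 4/3:-1/3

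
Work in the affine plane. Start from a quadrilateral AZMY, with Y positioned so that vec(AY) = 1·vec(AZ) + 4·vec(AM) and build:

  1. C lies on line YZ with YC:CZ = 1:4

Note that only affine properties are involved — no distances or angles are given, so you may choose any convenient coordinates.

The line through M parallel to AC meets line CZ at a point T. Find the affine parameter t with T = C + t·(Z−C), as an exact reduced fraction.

t = -5/16

Choose coordinates A = (0, 0), Z = (1, 0), M = (0, 1), Y = (1, 4).
1. C lies on line YZ with YC:CZ = 1:4 ⇒ C = (1, 16/5)
through M parallel to AC: direction (1, 16/5); meets CZ at T = (1, 21/5)
T = C + t·(Z−C) with t = -5/16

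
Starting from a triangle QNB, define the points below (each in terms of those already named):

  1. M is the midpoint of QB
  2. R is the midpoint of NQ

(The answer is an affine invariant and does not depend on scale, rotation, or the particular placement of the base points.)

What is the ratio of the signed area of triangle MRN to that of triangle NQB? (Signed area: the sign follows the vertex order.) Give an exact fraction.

[MRN]:[NQB] = -1/4

Choose coordinates Q = (0, 0), N = (1, 0), B = (0, 1).
1. M is the midpoint of QB ⇒ M = (0, 1/2)
2. R is the midpoint of NQ ⇒ R = (1/2, 0)
2·[MRN] = 1/4, 2·[NQB] = -1
[MRN]:[NQB] = 1/4:-1 = -1/4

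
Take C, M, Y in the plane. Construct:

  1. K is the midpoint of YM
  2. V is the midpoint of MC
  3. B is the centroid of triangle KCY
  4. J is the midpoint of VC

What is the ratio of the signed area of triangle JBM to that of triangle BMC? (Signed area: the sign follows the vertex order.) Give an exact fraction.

Set C = (0, 0), M = (1, 0), Y = (0, 1); any affine frame gives the same invariant.
1. K is the midpoint of YM ⇒ K = (1/2, 1/2)
2. V is the midpoint of MC ⇒ V = (1/2, 0)
3. B is the centroid of triangle KCY ⇒ B = (1/6, 1/2)
4. J is the midpoint of VC ⇒ J = (1/4, 0)
2·[JBM] = -3/8, 2·[BMC] = -1/2
[JBM]:[BMC] = -3/8:-1/2 = 3/4

[JBM]:[BMC] = 3/4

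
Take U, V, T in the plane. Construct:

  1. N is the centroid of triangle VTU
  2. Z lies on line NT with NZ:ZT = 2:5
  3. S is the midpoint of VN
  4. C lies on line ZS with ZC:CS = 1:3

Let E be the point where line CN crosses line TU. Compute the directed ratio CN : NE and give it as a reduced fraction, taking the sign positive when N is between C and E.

Choose coordinates U = (0, 0), V = (1, 0), T = (0, 1).
1. N is the centroid of triangle VTU ⇒ N = (1/3, 1/3)
2. Z lies on line NT with NZ:ZT = 2:5 ⇒ Z = (5/21, 11/21)
3. S is the midpoint of VN ⇒ S = (2/3, 1/6)
4. C lies on line ZS with ZC:CS = 1:3 ⇒ C = (29/84, 73/168)
line CN meets TU at E = (0, -5/2)
N = C + t·(E−C) with t = 1/29, so CN:NE = 1/29:28/29

CN:NE = 1/28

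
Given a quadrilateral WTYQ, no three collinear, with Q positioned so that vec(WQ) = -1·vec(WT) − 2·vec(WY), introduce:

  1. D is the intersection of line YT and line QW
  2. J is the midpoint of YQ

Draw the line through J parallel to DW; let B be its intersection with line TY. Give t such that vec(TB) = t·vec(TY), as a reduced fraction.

Assign W = (0, 0), T = (1, 0), Y = (0, 1), Q = (-1, -2) — the answer is frame-independent, so this choice is without loss of generality.
1. D is the intersection of line YT and line QW ⇒ D = (1/3, 2/3)
2. J is the midpoint of YQ ⇒ J = (-1/2, -1/2)
through J parallel to DW: direction (-1/3, -2/3); meets TY at B = (1/6, 5/6)
B = T + t·(Y−T) with t = 5/6

t = 5/6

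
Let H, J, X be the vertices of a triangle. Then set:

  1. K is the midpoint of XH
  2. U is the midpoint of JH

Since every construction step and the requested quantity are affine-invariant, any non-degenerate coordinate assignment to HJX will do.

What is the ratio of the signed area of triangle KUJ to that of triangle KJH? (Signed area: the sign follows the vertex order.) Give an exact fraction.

Work in coordinates with H = (0, 0), J = (1, 0), X = (0, 1).
1. K is the midpoint of XH ⇒ K = (0, 1/2)
2. U is the midpoint of JH ⇒ U = (1/2, 0)
2·[KUJ] = 1/4, 2·[KJH] = -1/2
[KUJ]:[KJH] = 1/4:-1/2 = -1/2

[KUJ]:[KJH] = -1/2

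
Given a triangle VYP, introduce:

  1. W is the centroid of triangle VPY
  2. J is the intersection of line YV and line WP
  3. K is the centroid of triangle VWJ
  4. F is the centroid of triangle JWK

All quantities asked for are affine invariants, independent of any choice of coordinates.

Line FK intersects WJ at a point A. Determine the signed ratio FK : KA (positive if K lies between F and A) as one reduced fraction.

FK:KA = -2/3

Set V = (0, 0), Y = (1, 0), P = (0, 1); any affine frame gives the same invariant.
1. W is the centroid of triangle VPY ⇒ W = (1/3, 1/3)
2. J is the intersection of line YV and line WP ⇒ J = (1/2, 0)
3. K is the centroid of triangle VWJ ⇒ K = (5/18, 1/9)
4. F is the centroid of triangle JWK ⇒ F = (10/27, 4/27)
line FK meets WJ at A = (5/12, 1/6)
K = F + t·(A−F) with t = -2, so FK:KA = -2:3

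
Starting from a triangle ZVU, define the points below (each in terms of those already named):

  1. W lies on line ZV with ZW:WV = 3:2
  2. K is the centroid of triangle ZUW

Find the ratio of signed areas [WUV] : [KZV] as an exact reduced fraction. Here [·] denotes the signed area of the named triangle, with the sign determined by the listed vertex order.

[WUV]:[KZV] = -6/5

Work in coordinates with Z = (0, 0), V = (1, 0), U = (0, 1).
1. W lies on line ZV with ZW:WV = 3:2 ⇒ W = (3/5, 0)
2. K is the centroid of triangle ZUW ⇒ K = (1/5, 1/3)
2·[WUV] = -2/5, 2·[KZV] = 1/3
[WUV]:[KZV] = -2/5:1/3 = -6/5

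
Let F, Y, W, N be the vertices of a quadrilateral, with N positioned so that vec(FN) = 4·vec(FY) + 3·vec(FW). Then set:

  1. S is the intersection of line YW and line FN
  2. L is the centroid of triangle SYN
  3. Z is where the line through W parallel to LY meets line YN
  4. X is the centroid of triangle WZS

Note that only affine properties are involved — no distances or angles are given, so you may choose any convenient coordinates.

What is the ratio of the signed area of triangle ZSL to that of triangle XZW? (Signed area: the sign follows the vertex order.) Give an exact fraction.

Work in coordinates with F = (0, 0), Y = (1, 0), W = (0, 1), N = (4, 3).
1. S is the intersection of line YW and line FN ⇒ S = (4/7, 3/7)
2. L is the centroid of triangle SYN ⇒ L = (13/7, 8/7)
3. Z is where the line through W parallel to LY meets line YN ⇒ Z = (-6, -7)
4. X is the centroid of triangle WZS ⇒ X = (-38/21, -13/7)
2·[ZSL] = -34/7, 2·[XZW] = -8/3
[ZSL]:[XZW] = -34/7:-8/3 = 51/28

[ZSL]:[XZW] = 51/28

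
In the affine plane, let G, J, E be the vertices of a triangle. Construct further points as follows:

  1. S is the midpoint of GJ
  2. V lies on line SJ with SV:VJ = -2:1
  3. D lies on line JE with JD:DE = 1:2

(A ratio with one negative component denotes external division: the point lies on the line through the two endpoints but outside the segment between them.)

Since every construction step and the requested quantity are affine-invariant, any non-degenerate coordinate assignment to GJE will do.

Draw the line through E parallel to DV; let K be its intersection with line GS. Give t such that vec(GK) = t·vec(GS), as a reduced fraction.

t = 5

Set G = (0, 0), J = (1, 0), E = (0, 1); any affine frame gives the same invariant.
1. S is the midpoint of GJ ⇒ S = (1/2, 0)
2. V lies on line SJ with SV:VJ = -2:1 ⇒ V = (3/2, 0)
3. D lies on line JE with JD:DE = 1:2 ⇒ D = (2/3, 1/3)
through E parallel to DV: direction (5/6, -1/3); meets GS at K = (5/2, 0)
K = G + t·(S−G) with t = 5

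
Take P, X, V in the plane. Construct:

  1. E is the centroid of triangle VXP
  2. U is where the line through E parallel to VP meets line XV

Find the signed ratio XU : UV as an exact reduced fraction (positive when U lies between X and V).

Work in coordinates with P = (0, 0), X = (1, 0), V = (0, 1).
1. E is the centroid of triangle VXP ⇒ E = (1/3, 1/3)
2. U is where the line through E parallel to VP meets line XV ⇒ U = (1/3, 2/3)
U = X + t·(V−X) with t = 2/3, so XU:UV = t:(1−t) = 2/3:1/3

XU:UV = 2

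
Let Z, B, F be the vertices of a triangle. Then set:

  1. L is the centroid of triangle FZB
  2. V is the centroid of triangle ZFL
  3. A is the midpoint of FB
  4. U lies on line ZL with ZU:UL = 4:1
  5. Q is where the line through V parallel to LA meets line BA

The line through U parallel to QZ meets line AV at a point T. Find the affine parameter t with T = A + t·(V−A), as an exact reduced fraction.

Choose coordinates Z = (0, 0), B = (1, 0), F = (0, 1).
1. L is the centroid of triangle FZB ⇒ L = (1/3, 1/3)
2. V is the centroid of triangle ZFL ⇒ V = (1/9, 4/9)
3. A is the midpoint of FB ⇒ A = (1/2, 1/2)
4. U lies on line ZL with ZU:UL = 4:1 ⇒ U = (4/15, 4/15)
5. Q is where the line through V parallel to LA meets line BA ⇒ Q = (1/3, 2/3)
through U parallel to QZ: direction (-1/3, -2/3); meets AV at T = (73/195, 94/195)
T = A + t·(V−A) with t = 21/65

t = 21/65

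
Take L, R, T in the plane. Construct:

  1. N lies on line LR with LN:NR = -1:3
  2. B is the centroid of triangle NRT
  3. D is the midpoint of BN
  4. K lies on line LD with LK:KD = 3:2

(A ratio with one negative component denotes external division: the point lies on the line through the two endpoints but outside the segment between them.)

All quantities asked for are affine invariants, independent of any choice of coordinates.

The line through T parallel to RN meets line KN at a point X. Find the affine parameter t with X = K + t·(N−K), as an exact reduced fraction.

t = -9

Work in coordinates with L = (0, 0), R = (1, 0), T = (0, 1).
1. N lies on line LR with LN:NR = -1:3 ⇒ N = (-1/2, 0)
2. B is the centroid of triangle NRT ⇒ B = (1/6, 1/3)
3. D is the midpoint of BN ⇒ D = (-1/6, 1/6)
4. K lies on line LD with LK:KD = 3:2 ⇒ K = (-1/10, 1/10)
through T parallel to RN: direction (-3/2, 0); meets KN at X = (7/2, 1)
X = K + t·(N−K) with t = -9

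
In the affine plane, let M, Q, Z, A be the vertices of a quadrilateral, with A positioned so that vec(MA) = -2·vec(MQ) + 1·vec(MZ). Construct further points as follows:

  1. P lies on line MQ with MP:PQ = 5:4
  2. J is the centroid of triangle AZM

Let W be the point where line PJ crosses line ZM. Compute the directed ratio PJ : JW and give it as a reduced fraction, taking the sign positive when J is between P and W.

PJ:JW = -11/6

Assign M = (0, 0), Q = (1, 0), Z = (0, 1), A = (-2, 1) — the answer is frame-independent, so this choice is without loss of generality.
1. P lies on line MQ with MP:PQ = 5:4 ⇒ P = (5/9, 0)
2. J is the centroid of triangle AZM ⇒ J = (-2/3, 2/3)
line PJ meets ZM at W = (0, 10/33)
J = P + t·(W−P) with t = 11/5, so PJ:JW = 11/5:-6/5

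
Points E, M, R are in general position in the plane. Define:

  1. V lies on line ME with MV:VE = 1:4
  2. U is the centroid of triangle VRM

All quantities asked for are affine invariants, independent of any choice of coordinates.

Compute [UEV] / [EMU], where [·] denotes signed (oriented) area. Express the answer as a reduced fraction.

[UEV]:[EMU] = 4/5

Choose coordinates E = (0, 0), M = (1, 0), R = (0, 1).
1. V lies on line ME with MV:VE = 1:4 ⇒ V = (4/5, 0)
2. U is the centroid of triangle VRM ⇒ U = (3/5, 1/3)
2·[UEV] = 4/15, 2·[EMU] = 1/3
[UEV]:[EMU] = 4/15:1/3 = 4/5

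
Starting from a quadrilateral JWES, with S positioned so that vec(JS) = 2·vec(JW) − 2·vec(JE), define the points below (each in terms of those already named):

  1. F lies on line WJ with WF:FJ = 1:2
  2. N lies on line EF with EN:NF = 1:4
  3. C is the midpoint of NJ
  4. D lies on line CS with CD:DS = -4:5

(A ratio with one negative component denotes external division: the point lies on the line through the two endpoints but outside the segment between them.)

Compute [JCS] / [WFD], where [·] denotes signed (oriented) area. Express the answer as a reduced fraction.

Choose coordinates J = (0, 0), W = (1, 0), E = (0, 1), S = (2, -2).
1. F lies on line WJ with WF:FJ = 1:2 ⇒ F = (2/3, 0)
2. N lies on line EF with EN:NF = 1:4 ⇒ N = (2/15, 4/5)
3. C is the midpoint of NJ ⇒ C = (1/15, 2/5)
4. D lies on line CS with CD:DS = -4:5 ⇒ D = (-23/3, 10)
2·[JCS] = -14/15, 2·[WFD] = -10/3
[JCS]:[WFD] = -14/15:-10/3 = 7/25

[JCS]:[WFD] = 7/25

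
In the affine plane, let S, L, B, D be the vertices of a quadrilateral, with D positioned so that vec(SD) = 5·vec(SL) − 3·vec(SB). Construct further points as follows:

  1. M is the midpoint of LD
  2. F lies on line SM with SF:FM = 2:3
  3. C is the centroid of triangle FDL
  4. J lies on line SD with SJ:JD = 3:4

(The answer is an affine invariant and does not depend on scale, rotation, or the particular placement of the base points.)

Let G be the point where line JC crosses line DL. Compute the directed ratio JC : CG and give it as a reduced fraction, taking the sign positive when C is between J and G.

JC:CG = 13/7

Set S = (0, 0), L = (1, 0), B = (0, 1), D = (5, -3); any affine frame gives the same invariant.
1. M is the midpoint of LD ⇒ M = (3, -3/2)
2. F lies on line SM with SF:FM = 2:3 ⇒ F = (6/5, -3/5)
3. C is the centroid of triangle FDL ⇒ C = (12/5, -6/5)
4. J lies on line SD with SJ:JD = 3:4 ⇒ J = (15/7, -9/7)
line JC meets DL at G = (33/13, -15/13)
C = J + t·(G−J) with t = 13/20, so JC:CG = 13/20:7/20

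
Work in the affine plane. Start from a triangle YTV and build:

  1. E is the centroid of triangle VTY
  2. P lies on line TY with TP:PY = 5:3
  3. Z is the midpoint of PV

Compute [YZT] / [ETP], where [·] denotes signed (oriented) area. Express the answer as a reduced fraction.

Set Y = (0, 0), T = (1, 0), V = (0, 1); any affine frame gives the same invariant.
1. E is the centroid of triangle VTY ⇒ E = (1/3, 1/3)
2. P lies on line TY with TP:PY = 5:3 ⇒ P = (3/8, 0)
3. Z is the midpoint of PV ⇒ Z = (3/16, 1/2)
2·[YZT] = -1/2, 2·[ETP] = -5/24
[YZT]:[ETP] = -1/2:-5/24 = 12/5

[YZT]:[ETP] = 12/5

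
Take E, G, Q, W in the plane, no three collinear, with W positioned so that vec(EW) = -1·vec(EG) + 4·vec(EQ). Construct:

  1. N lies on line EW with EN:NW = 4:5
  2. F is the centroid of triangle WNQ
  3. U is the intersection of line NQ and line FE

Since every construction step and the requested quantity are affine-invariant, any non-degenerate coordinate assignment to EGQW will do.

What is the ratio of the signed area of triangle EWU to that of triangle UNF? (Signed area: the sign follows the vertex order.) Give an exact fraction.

[EWU]:[UNF] = 27/5

Work in coordinates with E = (0, 0), G = (1, 0), Q = (0, 1), W = (-1, 4).
1. N lies on line EW with EN:NW = 4:5 ⇒ N = (-4/9, 16/9)
2. F is the centroid of triangle WNQ ⇒ F = (-13/27, 61/27)
3. U is the intersection of line NQ and line FE ⇒ U = (-52/153, 244/153)
2·[EWU] = -4/17, 2·[UNF] = -20/459
[EWU]:[UNF] = -4/17:-20/459 = 27/5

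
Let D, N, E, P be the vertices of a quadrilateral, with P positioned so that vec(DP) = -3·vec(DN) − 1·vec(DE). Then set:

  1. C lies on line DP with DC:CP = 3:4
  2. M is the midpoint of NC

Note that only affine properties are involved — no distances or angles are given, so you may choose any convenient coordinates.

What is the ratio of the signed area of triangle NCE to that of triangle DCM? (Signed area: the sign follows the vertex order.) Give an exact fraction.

[NCE]:[DCM] = -38/3

Choose coordinates D = (0, 0), N = (1, 0), E = (0, 1), P = (-3, -1).
1. C lies on line DP with DC:CP = 3:4 ⇒ C = (-9/7, -3/7)
2. M is the midpoint of NC ⇒ M = (-1/7, -3/14)
2·[NCE] = -19/7, 2·[DCM] = 3/14
[NCE]:[DCM] = -19/7:3/14 = -38/3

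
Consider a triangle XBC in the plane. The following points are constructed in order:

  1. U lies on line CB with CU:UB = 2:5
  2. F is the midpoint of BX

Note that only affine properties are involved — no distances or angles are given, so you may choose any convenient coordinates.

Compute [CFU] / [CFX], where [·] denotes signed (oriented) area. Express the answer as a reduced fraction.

Set X = (0, 0), B = (1, 0), C = (0, 1); any affine frame gives the same invariant.
1. U lies on line CB with CU:UB = 2:5 ⇒ U = (2/7, 5/7)
2. F is the midpoint of BX ⇒ F = (1/2, 0)
2·[CFU] = 1/7, 2·[CFX] = -1/2
[CFU]:[CFX] = 1/7:-1/2 = -2/7

[CFU]:[CFX] = -2/7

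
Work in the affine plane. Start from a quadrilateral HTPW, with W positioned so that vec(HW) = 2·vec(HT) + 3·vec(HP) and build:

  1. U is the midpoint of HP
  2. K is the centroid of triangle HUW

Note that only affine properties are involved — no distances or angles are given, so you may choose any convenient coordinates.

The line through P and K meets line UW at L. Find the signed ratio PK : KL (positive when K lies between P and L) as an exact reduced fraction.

Choose coordinates H = (0, 0), T = (1, 0), P = (0, 1), W = (2, 3).
1. U is the midpoint of HP ⇒ U = (0, 1/2)
2. K is the centroid of triangle HUW ⇒ K = (2/3, 7/6)
line PK meets UW at L = (1/2, 9/8)
K = P + t·(L−P) with t = 4/3, so PK:KL = 4/3:-1/3

PK:KL = -4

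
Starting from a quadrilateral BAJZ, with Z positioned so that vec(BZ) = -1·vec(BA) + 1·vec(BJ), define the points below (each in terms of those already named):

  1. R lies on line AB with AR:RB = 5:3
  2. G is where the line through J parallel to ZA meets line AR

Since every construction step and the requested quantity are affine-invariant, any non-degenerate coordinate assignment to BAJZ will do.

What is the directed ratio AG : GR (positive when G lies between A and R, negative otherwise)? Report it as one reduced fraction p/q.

Choose coordinates B = (0, 0), A = (1, 0), J = (0, 1), Z = (-1, 1).
1. R lies on line AB with AR:RB = 5:3 ⇒ R = (3/8, 0)
2. G is where the line through J parallel to ZA meets line AR ⇒ G = (2, 0)
G = A + t·(R−A) with t = -8/5, so AG:GR = t:(1−t) = -8/5:13/5

AG:GR = -8/13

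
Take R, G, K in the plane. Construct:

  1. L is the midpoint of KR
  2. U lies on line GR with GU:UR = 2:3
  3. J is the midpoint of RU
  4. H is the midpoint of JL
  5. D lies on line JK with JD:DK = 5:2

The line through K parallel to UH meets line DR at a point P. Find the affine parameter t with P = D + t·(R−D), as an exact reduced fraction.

t = -5/16

Choose coordinates R = (0, 0), G = (1, 0), K = (0, 1).
1. L is the midpoint of KR ⇒ L = (0, 1/2)
2. U lies on line GR with GU:UR = 2:3 ⇒ U = (3/5, 0)
3. J is the midpoint of RU ⇒ J = (3/10, 0)
4. H is the midpoint of JL ⇒ H = (3/20, 1/4)
5. D lies on line JK with JD:DK = 5:2 ⇒ D = (3/35, 5/7)
through K parallel to UH: direction (-9/20, 1/4); meets DR at P = (9/80, 15/16)
P = D + t·(R−D) with t = -5/16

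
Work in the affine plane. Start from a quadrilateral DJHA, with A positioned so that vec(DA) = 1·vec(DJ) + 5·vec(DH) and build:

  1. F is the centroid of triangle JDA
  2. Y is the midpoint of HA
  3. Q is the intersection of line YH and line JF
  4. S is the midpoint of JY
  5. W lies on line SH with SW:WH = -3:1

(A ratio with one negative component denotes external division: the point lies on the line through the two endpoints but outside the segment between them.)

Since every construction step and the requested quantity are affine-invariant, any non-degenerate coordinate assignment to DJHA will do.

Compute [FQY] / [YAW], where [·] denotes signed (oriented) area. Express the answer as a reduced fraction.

[FQY]:[YAW] = -8/45

Work in coordinates with D = (0, 0), J = (1, 0), H = (0, 1), A = (1, 5).
1. F is the centroid of triangle JDA ⇒ F = (2/3, 5/3)
2. Y is the midpoint of HA ⇒ Y = (1/2, 3)
3. Q is the intersection of line YH and line JF ⇒ Q = (4/9, 25/9)
4. S is the midpoint of JY ⇒ S = (3/4, 3/2)
5. W lies on line SH with SW:WH = -3:1 ⇒ W = (-3/8, 3/4)
2·[FQY] = -1/9, 2·[YAW] = 5/8
[FQY]:[YAW] = -1/9:5/8 = -8/45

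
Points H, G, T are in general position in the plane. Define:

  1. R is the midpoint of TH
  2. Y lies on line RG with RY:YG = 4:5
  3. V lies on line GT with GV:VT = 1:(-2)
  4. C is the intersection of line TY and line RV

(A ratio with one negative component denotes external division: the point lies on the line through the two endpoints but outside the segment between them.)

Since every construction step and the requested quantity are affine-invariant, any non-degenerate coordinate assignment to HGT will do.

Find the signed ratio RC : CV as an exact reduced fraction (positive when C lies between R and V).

RC:CV = 2/5

Assign H = (0, 0), G = (1, 0), T = (0, 1) — the answer is frame-independent, so this choice is without loss of generality.
1. R is the midpoint of TH ⇒ R = (0, 1/2)
2. Y lies on line RG with RY:YG = 4:5 ⇒ Y = (4/9, 5/18)
3. V lies on line GT with GV:VT = 1:(-2) ⇒ V = (2, -1)
4. C is the intersection of line TY and line RV ⇒ C = (4/7, 1/14)
C = R + t·(V−R) with t = 2/7, so RC:CV = t:(1−t) = 2/7:5/7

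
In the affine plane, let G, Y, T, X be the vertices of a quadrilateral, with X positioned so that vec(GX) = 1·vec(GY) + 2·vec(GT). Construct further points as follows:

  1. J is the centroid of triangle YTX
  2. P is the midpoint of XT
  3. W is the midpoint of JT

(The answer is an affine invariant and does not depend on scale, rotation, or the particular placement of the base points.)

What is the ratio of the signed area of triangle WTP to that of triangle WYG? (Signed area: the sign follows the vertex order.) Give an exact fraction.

[WTP]:[WYG] = 1/6

Work in coordinates with G = (0, 0), Y = (1, 0), T = (0, 1), X = (1, 2).
1. J is the centroid of triangle YTX ⇒ J = (2/3, 1)
2. P is the midpoint of XT ⇒ P = (1/2, 3/2)
3. W is the midpoint of JT ⇒ W = (1/3, 1)
2·[WTP] = -1/6, 2·[WYG] = -1
[WTP]:[WYG] = -1/6:-1 = 1/6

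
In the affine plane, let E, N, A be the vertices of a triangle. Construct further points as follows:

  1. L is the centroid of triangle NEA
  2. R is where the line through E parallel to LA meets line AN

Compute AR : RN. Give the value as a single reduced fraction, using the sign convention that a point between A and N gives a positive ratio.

Set E = (0, 0), N = (1, 0), A = (0, 1); any affine frame gives the same invariant.
1. L is the centroid of triangle NEA ⇒ L = (1/3, 1/3)
2. R is where the line through E parallel to LA meets line AN ⇒ R = (-1, 2)
R = A + t·(N−A) with t = -1, so AR:RN = t:(1−t) = -1:2

AR:RN = -1/2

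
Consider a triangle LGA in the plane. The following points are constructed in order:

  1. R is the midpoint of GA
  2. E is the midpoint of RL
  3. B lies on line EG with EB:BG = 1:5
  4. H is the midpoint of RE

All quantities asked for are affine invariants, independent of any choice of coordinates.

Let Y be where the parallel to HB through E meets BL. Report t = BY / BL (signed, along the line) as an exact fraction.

t = 1/3

Work in coordinates with L = (0, 0), G = (1, 0), A = (0, 1).
1. R is the midpoint of GA ⇒ R = (1/2, 1/2)
2. E is the midpoint of RL ⇒ E = (1/4, 1/4)
3. B lies on line EG with EB:BG = 1:5 ⇒ B = (3/8, 5/24)
4. H is the midpoint of RE ⇒ H = (3/8, 3/8)
through E parallel to HB: direction (0, -1/6); meets BL at Y = (1/4, 5/36)
Y = B + t·(L−B) with t = 1/3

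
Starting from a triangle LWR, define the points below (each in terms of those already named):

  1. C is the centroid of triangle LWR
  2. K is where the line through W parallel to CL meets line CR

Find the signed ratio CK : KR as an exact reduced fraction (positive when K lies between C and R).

Work in coordinates with L = (0, 0), W = (1, 0), R = (0, 1).
1. C is the centroid of triangle LWR ⇒ C = (1/3, 1/3)
2. K is where the line through W parallel to CL meets line CR ⇒ K = (2/3, -1/3)
K = C + t·(R−C) with t = -1, so CK:KR = t:(1−t) = -1:2

CK:KR = -1/2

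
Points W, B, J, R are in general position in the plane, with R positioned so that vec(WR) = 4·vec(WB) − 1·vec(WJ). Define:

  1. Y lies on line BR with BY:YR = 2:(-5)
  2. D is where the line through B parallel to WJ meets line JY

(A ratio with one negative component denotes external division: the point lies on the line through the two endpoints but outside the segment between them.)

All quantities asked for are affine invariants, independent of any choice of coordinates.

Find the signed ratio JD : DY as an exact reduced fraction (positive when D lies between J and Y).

Set W = (0, 0), B = (1, 0), J = (0, 1), R = (4, -1); any affine frame gives the same invariant.
1. Y lies on line BR with BY:YR = 2:(-5) ⇒ Y = (-1, 2/3)
2. D is where the line through B parallel to WJ meets line JY ⇒ D = (1, 4/3)
D = J + t·(Y−J) with t = -1, so JD:DY = t:(1−t) = -1:2

JD:DY = -1/2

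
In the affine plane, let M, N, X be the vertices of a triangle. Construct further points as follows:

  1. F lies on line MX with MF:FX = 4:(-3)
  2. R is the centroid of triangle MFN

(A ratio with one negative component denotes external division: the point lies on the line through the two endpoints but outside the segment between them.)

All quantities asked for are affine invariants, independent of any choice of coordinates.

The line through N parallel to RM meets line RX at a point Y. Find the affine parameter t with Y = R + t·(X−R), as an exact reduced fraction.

t = -4

Set M = (0, 0), N = (1, 0), X = (0, 1); any affine frame gives the same invariant.
1. F lies on line MX with MF:FX = 4:(-3) ⇒ F = (0, 4)
2. R is the centroid of triangle MFN ⇒ R = (1/3, 4/3)
through N parallel to RM: direction (-1/3, -4/3); meets RX at Y = (5/3, 8/3)
Y = R + t·(X−R) with t = -4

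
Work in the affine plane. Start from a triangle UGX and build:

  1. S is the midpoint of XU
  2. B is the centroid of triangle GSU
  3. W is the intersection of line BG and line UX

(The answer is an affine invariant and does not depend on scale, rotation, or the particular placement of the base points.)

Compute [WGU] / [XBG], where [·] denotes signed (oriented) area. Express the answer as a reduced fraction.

Work in coordinates with U = (0, 0), G = (1, 0), X = (0, 1).
1. S is the midpoint of XU ⇒ S = (0, 1/2)
2. B is the centroid of triangle GSU ⇒ B = (1/3, 1/6)
3. W is the intersection of line BG and line UX ⇒ W = (0, 1/4)
2·[WGU] = -1/4, 2·[XBG] = 1/2
[WGU]:[XBG] = -1/4:1/2 = -1/2

[WGU]:[XBG] = -1/2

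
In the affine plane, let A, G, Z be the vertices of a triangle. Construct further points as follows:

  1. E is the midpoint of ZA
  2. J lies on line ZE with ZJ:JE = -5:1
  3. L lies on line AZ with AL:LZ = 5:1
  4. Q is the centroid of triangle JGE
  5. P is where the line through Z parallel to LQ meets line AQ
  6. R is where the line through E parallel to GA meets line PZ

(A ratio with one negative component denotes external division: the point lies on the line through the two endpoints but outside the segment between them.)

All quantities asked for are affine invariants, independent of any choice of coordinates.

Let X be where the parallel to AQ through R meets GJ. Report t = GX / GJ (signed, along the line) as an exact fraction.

Set A = (0, 0), G = (1, 0), Z = (0, 1); any affine frame gives the same invariant.
1. E is the midpoint of ZA ⇒ E = (0, 1/2)
2. J lies on line ZE with ZJ:JE = -5:1 ⇒ J = (0, 3/8)
3. L lies on line AZ with AL:LZ = 5:1 ⇒ L = (0, 5/6)
4. Q is the centroid of triangle JGE ⇒ Q = (1/3, 7/24)
5. P is where the line through Z parallel to LQ meets line AQ ⇒ P = (2/5, 7/20)
6. R is where the line through E parallel to GA meets line PZ ⇒ R = (4/13, 1/2)
through R parallel to AQ: direction (1/3, 7/24); meets GJ at X = (3/26, 69/208)
X = G + t·(J−G) with t = 23/26

t = 23/26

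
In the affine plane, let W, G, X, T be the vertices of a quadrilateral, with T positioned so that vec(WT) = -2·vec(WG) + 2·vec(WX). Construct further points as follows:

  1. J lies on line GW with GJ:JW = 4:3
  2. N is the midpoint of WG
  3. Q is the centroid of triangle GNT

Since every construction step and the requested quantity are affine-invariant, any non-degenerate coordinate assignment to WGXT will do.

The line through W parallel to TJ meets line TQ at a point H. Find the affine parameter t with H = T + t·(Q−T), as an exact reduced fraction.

Choose coordinates W = (0, 0), G = (1, 0), X = (0, 1), T = (-2, 2).
1. J lies on line GW with GJ:JW = 4:3 ⇒ J = (3/7, 0)
2. N is the midpoint of WG ⇒ N = (1/2, 0)
3. Q is the centroid of triangle GNT ⇒ Q = (-1/6, 2/3)
through W parallel to TJ: direction (17/7, -2); meets TQ at H = (-17/3, 14/3)
H = T + t·(Q−T) with t = -2

t = -2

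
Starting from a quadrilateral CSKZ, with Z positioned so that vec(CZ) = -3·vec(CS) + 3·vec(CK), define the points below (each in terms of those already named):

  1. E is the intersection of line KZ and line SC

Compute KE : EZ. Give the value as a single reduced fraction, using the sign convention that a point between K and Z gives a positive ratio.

KE:EZ = -1/3

Work in coordinates with C = (0, 0), S = (1, 0), K = (0, 1), Z = (-3, 3).
1. E is the intersection of line KZ and line SC ⇒ E = (3/2, 0)
E = K + t·(Z−K) with t = -1/2, so KE:EZ = t:(1−t) = -1/2:3/2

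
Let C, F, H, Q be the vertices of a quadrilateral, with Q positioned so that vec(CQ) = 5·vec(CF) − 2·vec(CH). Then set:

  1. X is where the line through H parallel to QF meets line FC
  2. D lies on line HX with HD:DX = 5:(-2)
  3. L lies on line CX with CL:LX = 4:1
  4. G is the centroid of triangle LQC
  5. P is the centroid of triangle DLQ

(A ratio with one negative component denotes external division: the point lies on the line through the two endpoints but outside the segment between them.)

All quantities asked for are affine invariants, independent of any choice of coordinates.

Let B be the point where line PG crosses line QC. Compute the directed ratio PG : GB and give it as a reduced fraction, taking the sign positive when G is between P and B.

PG:GB = 25/24

Choose coordinates C = (0, 0), F = (1, 0), H = (0, 1), Q = (5, -2).
1. X is where the line through H parallel to QF meets line FC ⇒ X = (2, 0)
2. D lies on line HX with HD:DX = 5:(-2) ⇒ D = (10/3, -2/3)
3. L lies on line CX with CL:LX = 4:1 ⇒ L = (8/5, 0)
4. G is the centroid of triangle LQC ⇒ G = (11/5, -2/3)
5. P is the centroid of triangle DLQ ⇒ P = (149/45, -8/9)
line PG meets QC at B = (17/15, -34/75)
G = P + t·(B−P) with t = 25/49, so PG:GB = 25/49:24/49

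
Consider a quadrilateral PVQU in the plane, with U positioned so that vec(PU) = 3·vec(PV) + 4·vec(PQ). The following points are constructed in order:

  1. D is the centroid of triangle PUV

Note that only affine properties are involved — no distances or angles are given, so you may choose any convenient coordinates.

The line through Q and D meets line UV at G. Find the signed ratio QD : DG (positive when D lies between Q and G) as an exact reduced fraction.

Set P = (0, 0), V = (1, 0), Q = (0, 1), U = (3, 4); any affine frame gives the same invariant.
1. D is the centroid of triangle PUV ⇒ D = (4/3, 4/3)
line QD meets UV at G = (12/7, 10/7)
D = Q + t·(G−Q) with t = 7/9, so QD:DG = 7/9:2/9

QD:DG = 7/2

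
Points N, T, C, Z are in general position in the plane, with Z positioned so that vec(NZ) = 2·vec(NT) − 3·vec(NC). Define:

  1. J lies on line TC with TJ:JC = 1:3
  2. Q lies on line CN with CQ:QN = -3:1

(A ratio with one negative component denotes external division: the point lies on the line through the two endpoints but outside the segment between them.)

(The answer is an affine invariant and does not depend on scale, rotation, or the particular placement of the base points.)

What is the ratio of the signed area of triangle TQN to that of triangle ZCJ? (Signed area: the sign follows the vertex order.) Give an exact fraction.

Assign N = (0, 0), T = (1, 0), C = (0, 1), Z = (2, -3) — the answer is frame-independent, so this choice is without loss of generality.
1. J lies on line TC with TJ:JC = 1:3 ⇒ J = (3/4, 1/4)
2. Q lies on line CN with CQ:QN = -3:1 ⇒ Q = (0, -1/2)
2·[TQN] = -1/2, 2·[ZCJ] = -3/2
[TQN]:[ZCJ] = -1/2:-3/2 = 1/3

[TQN]:[ZCJ] = 1/3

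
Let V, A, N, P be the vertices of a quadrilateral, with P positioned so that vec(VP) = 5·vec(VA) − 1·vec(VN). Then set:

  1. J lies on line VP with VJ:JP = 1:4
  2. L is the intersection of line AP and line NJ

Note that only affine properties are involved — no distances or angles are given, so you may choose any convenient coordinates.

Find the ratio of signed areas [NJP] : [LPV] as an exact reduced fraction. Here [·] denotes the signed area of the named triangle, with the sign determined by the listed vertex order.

Set V = (0, 0), A = (1, 0), N = (0, 1), P = (5, -1); any affine frame gives the same invariant.
1. J lies on line VP with VJ:JP = 1:4 ⇒ J = (1, -1/5)
2. L is the intersection of line AP and line NJ ⇒ L = (15/19, 1/19)
2·[NJP] = 4, 2·[LPV] = -20/19
[NJP]:[LPV] = 4:-20/19 = -19/5

[NJP]:[LPV] = -19/5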